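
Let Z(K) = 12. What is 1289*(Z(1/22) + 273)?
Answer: 367365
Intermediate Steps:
1289*(Z(1/22) + 273) = 1289*(12 + 273) = 1289*285 = 367365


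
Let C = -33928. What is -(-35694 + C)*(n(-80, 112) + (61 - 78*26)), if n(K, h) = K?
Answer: -142516234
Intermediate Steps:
-(-35694 + C)*(n(-80, 112) + (61 - 78*26)) = -(-35694 - 33928)*(-80 + (61 - 78*26)) = -(-69622)*(-80 + (61 - 2028)) = -(-69622)*(-80 - 1967) = -(-69622)*(-2047) = -1*142516234 = -142516234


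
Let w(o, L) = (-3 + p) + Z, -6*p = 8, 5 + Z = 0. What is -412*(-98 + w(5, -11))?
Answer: 132664/3 ≈ 44221.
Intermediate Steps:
Z = -5 (Z = -5 + 0 = -5)
p = -4/3 (p = -1/6*8 = -4/3 ≈ -1.3333)
w(o, L) = -28/3 (w(o, L) = (-3 - 4/3) - 5 = -13/3 - 5 = -28/3)
-412*(-98 + w(5, -11)) = -412*(-98 - 28/3) = -412*(-322/3) = 132664/3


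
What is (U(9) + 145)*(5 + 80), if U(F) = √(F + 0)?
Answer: 12580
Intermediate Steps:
U(F) = √F
(U(9) + 145)*(5 + 80) = (√9 + 145)*(5 + 80) = (3 + 145)*85 = 148*85 = 12580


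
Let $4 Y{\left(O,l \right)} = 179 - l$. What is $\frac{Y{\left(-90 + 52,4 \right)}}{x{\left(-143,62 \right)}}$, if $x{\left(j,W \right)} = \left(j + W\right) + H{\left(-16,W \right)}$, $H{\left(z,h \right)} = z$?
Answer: $- \frac{175}{388} \approx -0.45103$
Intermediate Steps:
$Y{\left(O,l \right)} = \frac{179}{4} - \frac{l}{4}$ ($Y{\left(O,l \right)} = \frac{179 - l}{4} = \frac{179}{4} - \frac{l}{4}$)
$x{\left(j,W \right)} = -16 + W + j$ ($x{\left(j,W \right)} = \left(j + W\right) - 16 = \left(W + j\right) - 16 = -16 + W + j$)
$\frac{Y{\left(-90 + 52,4 \right)}}{x{\left(-143,62 \right)}} = \frac{\frac{179}{4} - 1}{-16 + 62 - 143} = \frac{\frac{179}{4} - 1}{-97} = \frac{175}{4} \left(- \frac{1}{97}\right) = - \frac{175}{388}$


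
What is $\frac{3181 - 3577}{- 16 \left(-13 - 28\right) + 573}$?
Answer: $- \frac{396}{1229} \approx -0.32221$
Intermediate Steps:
$\frac{3181 - 3577}{- 16 \left(-13 - 28\right) + 573} = - \frac{396}{\left(-16\right) \left(-41\right) + 573} = - \frac{396}{656 + 573} = - \frac{396}{1229}$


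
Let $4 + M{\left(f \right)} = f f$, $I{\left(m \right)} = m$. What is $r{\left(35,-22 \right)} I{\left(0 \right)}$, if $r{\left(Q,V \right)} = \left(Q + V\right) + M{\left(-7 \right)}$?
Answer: $0$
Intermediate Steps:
$M{\left(f \right)} = -4 + f^{2}$ ($M{\left(f \right)} = -4 + f f = -4 + f^{2}$)
$r{\left(Q,V \right)} = 45 + Q + V$ ($r{\left(Q,V \right)} = \left(Q + V\right) - \left(4 - \left(-7\right)^{2}\right) = \left(Q + V\right) + \left(-4 + 49\right) = \left(Q + V\right) + 45 = 45 + Q + V$)
$r{\left(35,-22 \right)} I{\left(0 \right)} = \left(45 + 35 - 22\right) 0 = 58 \cdot 0 = 0$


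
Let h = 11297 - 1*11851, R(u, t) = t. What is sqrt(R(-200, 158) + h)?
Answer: 6*I*sqrt(11) ≈ 19.9*I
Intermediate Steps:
h = -554 (h = 11297 - 11851 = -554)
sqrt(R(-200, 158) + h) = sqrt(158 - 554) = sqrt(-396) = 6*I*sqrt(11)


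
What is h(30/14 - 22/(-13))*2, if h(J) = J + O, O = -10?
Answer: -1122/91 ≈ -12.330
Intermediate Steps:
h(J) = -10 + J (h(J) = J - 10 = -10 + J)
h(30/14 - 22/(-13))*2 = (-10 + (30/14 - 22/(-13)))*2 = (-10 + (30*(1/14) - 22*(-1/13)))*2 = (-10 + (15/7 + 22/13))*2 = (-10 + 349/91)*2 = -561/91*2 = -1122/91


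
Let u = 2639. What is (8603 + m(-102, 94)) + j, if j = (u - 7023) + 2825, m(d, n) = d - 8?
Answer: 6934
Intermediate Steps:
m(d, n) = -8 + d
j = -1559 (j = (2639 - 7023) + 2825 = -4384 + 2825 = -1559)
(8603 + m(-102, 94)) + j = (8603 + (-8 - 102)) - 1559 = (8603 - 110) - 1559 = 8493 - 1559 = 6934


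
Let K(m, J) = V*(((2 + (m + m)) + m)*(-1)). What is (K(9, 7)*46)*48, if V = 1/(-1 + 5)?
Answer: -16008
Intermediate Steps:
V = ¼ (V = 1/4 = ¼ ≈ 0.25000)
K(m, J) = -½ - 3*m/4 (K(m, J) = (((2 + (m + m)) + m)*(-1))/4 = (((2 + 2*m) + m)*(-1))/4 = ((2 + 3*m)*(-1))/4 = (-2 - 3*m)/4 = -½ - 3*m/4)
(K(9, 7)*46)*48 = ((-½ - ¾*9)*46)*48 = ((-½ - 27/4)*46)*48 = -29/4*46*48 = -667/2*48 = -16008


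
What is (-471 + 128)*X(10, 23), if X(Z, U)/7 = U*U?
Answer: -1270129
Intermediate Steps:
X(Z, U) = 7*U² (X(Z, U) = 7*(U*U) = 7*U²)
(-471 + 128)*X(10, 23) = (-471 + 128)*(7*23²) = -2401*529 = -343*3703 = -1270129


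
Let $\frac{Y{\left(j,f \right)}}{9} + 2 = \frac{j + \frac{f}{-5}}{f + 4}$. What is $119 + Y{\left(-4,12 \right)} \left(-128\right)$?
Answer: $\frac{14419}{5} \approx 2883.8$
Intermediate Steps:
$Y{\left(j,f \right)} = -18 + \frac{9 \left(j - \frac{f}{5}\right)}{4 + f}$ ($Y{\left(j,f \right)} = -18 + 9 \frac{j + \frac{f}{-5}}{f + 4} = -18 + 9 \frac{j + f \left(- \frac{1}{5}\right)}{4 + f} = -18 + 9 \frac{j - \frac{f}{5}}{4 + f} = -18 + \frac{9 \left(j - \frac{f}{5}\right)}{4 + f}$)
$119 + Y{\left(-4,12 \right)} \left(-128\right) = 119 + \frac{9 \left(-40 - 132 + 5 \left(-4\right)\right)}{5 \left(4 + 12\right)} \left(-128\right) = 119 + \frac{9 \left(-40 - 132 - 20\right)}{5 \cdot 16} \left(-128\right) = 119 + \frac{9}{5} \cdot \frac{1}{16} \left(-192\right) \left(-128\right) = 119 - - \frac{13824}{5} = 119 + \frac{13824}{5} = \frac{14419}{5}$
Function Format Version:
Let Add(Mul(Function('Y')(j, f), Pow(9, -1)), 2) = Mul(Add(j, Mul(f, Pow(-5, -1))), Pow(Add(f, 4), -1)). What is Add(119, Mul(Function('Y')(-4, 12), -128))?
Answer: Rational(14419, 5) ≈ 2883.8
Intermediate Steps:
Function('Y')(j, f) = Add(-18, Mul(9, Pow(Add(4, f), -1), Add(j, Mul(Rational(-1, 5), f)))) (Function('Y')(j, f) = Add(-18, Mul(9, Mul(Add(j, Mul(f, Pow(-5, -1))), Pow(Add(f, 4), -1)))) = Add(-18, Mul(9, Mul(Add(j, Mul(f, Rational(-1, 5))), Pow(Add(4, f), -1)))) = Add(-18, Mul(9, Mul(Add(j, Mul(Rational(-1, 5), f)), Pow(Add(4, f), -1)))) = Add(-18, Mul(9, Mul(Pow(Add(4, f), -1), Add(j, Mul(Rational(-1, 5), f))))) = Add(-18, Mul(9, Pow(Add(4, f), -1), Add(j, Mul(Rational(-1, 5), f)))))
Add(119, Mul(Function('Y')(-4, 12), -128)) = Add(119, Mul(Mul(Rational(9, 5), Pow(Add(4, 12), -1), Add(-40, Mul(-11, 12), Mul(5, -4))), -128)) = Add(119, Mul(Mul(Rational(9, 5), Pow(16, -1), Add(-40, -132, -20)), -128)) = Add(119, Mul(Mul(Rational(9, 5), Rational(1, 16), -192), -128)) = Add(119, Mul(Rational(-108, 5), -128)) = Add(119, Rational(13824, 5)) = Rational(14419, 5)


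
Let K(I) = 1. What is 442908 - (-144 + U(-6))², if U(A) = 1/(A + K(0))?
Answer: 10552859/25 ≈ 4.2211e+5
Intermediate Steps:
U(A) = 1/(1 + A) (U(A) = 1/(A + 1) = 1/(1 + A))
442908 - (-144 + U(-6))² = 442908 - (-144 + 1/(1 - 6))² = 442908 - (-144 + 1/(-5))² = 442908 - (-144 - ⅕)² = 442908 - (-721/5)² = 442908 - 1*519841/25 = 442908 - 519841/25 = 10552859/25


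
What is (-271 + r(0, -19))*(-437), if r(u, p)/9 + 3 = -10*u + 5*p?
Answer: 503861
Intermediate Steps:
r(u, p) = -27 - 90*u + 45*p (r(u, p) = -27 + 9*(-10*u + 5*p) = -27 + (-90*u + 45*p) = -27 - 90*u + 45*p)
(-271 + r(0, -19))*(-437) = (-271 + (-27 - 90*0 + 45*(-19)))*(-437) = (-271 + (-27 + 0 - 855))*(-437) = (-271 - 882)*(-437) = -1153*(-437) = 503861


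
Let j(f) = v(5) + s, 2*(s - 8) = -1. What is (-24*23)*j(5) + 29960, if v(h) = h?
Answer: 23060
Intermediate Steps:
s = 15/2 (s = 8 + (1/2)*(-1) = 8 - 1/2 = 15/2 ≈ 7.5000)
j(f) = 25/2 (j(f) = 5 + 15/2 = 25/2)
(-24*23)*j(5) + 29960 = -24*23*(25/2) + 29960 = -552*25/2 + 29960 = -6900 + 29960 = 23060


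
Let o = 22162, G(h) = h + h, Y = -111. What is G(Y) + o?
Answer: 21940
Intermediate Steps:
G(h) = 2*h
G(Y) + o = 2*(-111) + 22162 = -222 + 22162 = 21940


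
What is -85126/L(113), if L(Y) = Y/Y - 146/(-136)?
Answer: -5788568/141 ≈ -41054.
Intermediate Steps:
L(Y) = 141/68 (L(Y) = 1 - 146*(-1/136) = 1 + 73/68 = 141/68)
-85126/L(113) = -85126/141/68 = -85126*68/141 = -5788568/141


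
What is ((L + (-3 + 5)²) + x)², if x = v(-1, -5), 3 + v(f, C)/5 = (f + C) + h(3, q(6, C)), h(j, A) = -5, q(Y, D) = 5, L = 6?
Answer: 3600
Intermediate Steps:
v(f, C) = -40 + 5*C + 5*f (v(f, C) = -15 + 5*((f + C) - 5) = -15 + 5*((C + f) - 5) = -15 + 5*(-5 + C + f) = -15 + (-25 + 5*C + 5*f) = -40 + 5*C + 5*f)
x = -70 (x = -40 + 5*(-5) + 5*(-1) = -40 - 25 - 5 = -70)
((L + (-3 + 5)²) + x)² = ((6 + (-3 + 5)²) - 70)² = ((6 + 2²) - 70)² = ((6 + 4) - 70)² = (10 - 70)² = (-60)² = 3600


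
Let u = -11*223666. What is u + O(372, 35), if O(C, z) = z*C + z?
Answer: -2447271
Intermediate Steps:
O(C, z) = z + C*z (O(C, z) = C*z + z = z + C*z)
u = -2460326
u + O(372, 35) = -2460326 + 35*(1 + 372) = -2460326 + 35*373 = -2460326 + 13055 = -2447271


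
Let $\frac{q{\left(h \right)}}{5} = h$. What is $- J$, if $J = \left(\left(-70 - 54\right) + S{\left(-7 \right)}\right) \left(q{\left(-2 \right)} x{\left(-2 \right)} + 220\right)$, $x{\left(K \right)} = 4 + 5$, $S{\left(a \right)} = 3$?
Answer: $15730$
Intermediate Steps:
$x{\left(K \right)} = 9$
$q{\left(h \right)} = 5 h$
$J = -15730$ ($J = \left(\left(-70 - 54\right) + 3\right) \left(5 \left(-2\right) 9 + 220\right) = \left(\left(-70 - 54\right) + 3\right) \left(\left(-10\right) 9 + 220\right) = \left(-124 + 3\right) \left(-90 + 220\right) = \left(-121\right) 130 = -15730$)
$- J = \left(-1\right) \left(-15730\right) = 15730$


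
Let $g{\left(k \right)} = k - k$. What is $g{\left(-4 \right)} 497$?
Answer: $0$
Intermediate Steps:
$g{\left(k \right)} = 0$
$g{\left(-4 \right)} 497 = 0 \cdot 497 = 0$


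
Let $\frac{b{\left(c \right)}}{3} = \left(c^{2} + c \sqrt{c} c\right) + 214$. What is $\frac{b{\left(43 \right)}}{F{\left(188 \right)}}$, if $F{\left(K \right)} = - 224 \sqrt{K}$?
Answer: $- \frac{6189 \sqrt{47}}{21056} - \frac{5547 \sqrt{2021}}{21056} \approx -13.858$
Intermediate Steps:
$b{\left(c \right)} = 642 + 3 c^{2} + 3 c^{\frac{5}{2}}$ ($b{\left(c \right)} = 3 \left(\left(c^{2} + c \sqrt{c} c\right) + 214\right) = 3 \left(\left(c^{2} + c^{\frac{3}{2}} c\right) + 214\right) = 3 \left(\left(c^{2} + c^{\frac{5}{2}}\right) + 214\right) = 3 \left(214 + c^{2} + c^{\frac{5}{2}}\right) = 642 + 3 c^{2} + 3 c^{\frac{5}{2}}$)
$\frac{b{\left(43 \right)}}{F{\left(188 \right)}} = \frac{642 + 3 \cdot 43^{2} + 3 \cdot 43^{\frac{5}{2}}}{\left(-224\right) \sqrt{188}} = \frac{642 + 3 \cdot 1849 + 3 \cdot 1849 \sqrt{43}}{\left(-224\right) 2 \sqrt{47}} = \frac{642 + 5547 + 5547 \sqrt{43}}{\left(-448\right) \sqrt{47}} = \left(6189 + 5547 \sqrt{43}\right) \left(- \frac{\sqrt{47}}{21056}\right) = - \frac{\sqrt{47} \left(6189 + 5547 \sqrt{43}\right)}{21056}$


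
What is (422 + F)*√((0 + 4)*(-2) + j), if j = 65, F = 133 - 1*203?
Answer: 352*√57 ≈ 2657.5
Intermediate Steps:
F = -70 (F = 133 - 203 = -70)
(422 + F)*√((0 + 4)*(-2) + j) = (422 - 70)*√((0 + 4)*(-2) + 65) = 352*√(4*(-2) + 65) = 352*√(-8 + 65) = 352*√57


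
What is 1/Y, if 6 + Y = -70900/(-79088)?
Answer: -19772/100907 ≈ -0.19594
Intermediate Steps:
Y = -100907/19772 (Y = -6 - 70900/(-79088) = -6 - 70900*(-1)/79088 = -6 - 1*(-17725/19772) = -6 + 17725/19772 = -100907/19772 ≈ -5.1035)
1/Y = 1/(-100907/19772) = -19772/100907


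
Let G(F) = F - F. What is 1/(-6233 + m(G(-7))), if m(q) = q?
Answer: -1/6233 ≈ -0.00016044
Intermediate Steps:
G(F) = 0
1/(-6233 + m(G(-7))) = 1/(-6233 + 0) = 1/(-6233) = -1/6233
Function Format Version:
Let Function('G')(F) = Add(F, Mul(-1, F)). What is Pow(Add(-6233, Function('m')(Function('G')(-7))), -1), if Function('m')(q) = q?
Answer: Rational(-1, 6233) ≈ -0.00016044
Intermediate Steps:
Function('G')(F) = 0
Pow(Add(-6233, Function('m')(Function('G')(-7))), -1) = Pow(Add(-6233, 0), -1) = Pow(-6233, -1) = Rational(-1, 6233)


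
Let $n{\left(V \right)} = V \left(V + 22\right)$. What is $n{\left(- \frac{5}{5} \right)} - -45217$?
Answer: $45196$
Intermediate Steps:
$n{\left(V \right)} = V \left(22 + V\right)$
$n{\left(- \frac{5}{5} \right)} - -45217 = - \frac{5}{5} \left(22 - \frac{5}{5}\right) - -45217 = \left(-5\right) \frac{1}{5} \left(22 - 1\right) + 45217 = - (22 - 1) + 45217 = \left(-1\right) 21 + 45217 = -21 + 45217 = 45196$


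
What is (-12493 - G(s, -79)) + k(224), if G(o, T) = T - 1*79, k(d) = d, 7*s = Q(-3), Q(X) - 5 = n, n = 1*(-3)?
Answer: -12111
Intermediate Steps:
n = -3
Q(X) = 2 (Q(X) = 5 - 3 = 2)
s = 2/7 (s = (⅐)*2 = 2/7 ≈ 0.28571)
G(o, T) = -79 + T (G(o, T) = T - 79 = -79 + T)
(-12493 - G(s, -79)) + k(224) = (-12493 - (-79 - 79)) + 224 = (-12493 - 1*(-158)) + 224 = (-12493 + 158) + 224 = -12335 + 224 = -12111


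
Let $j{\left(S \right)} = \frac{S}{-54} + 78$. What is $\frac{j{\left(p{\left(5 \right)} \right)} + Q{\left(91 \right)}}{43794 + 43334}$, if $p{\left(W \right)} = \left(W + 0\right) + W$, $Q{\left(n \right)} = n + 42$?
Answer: $\frac{1423}{588114} \approx 0.0024196$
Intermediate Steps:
$Q{\left(n \right)} = 42 + n$
$p{\left(W \right)} = 2 W$ ($p{\left(W \right)} = W + W = 2 W$)
$j{\left(S \right)} = 78 - \frac{S}{54}$ ($j{\left(S \right)} = S \left(- \frac{1}{54}\right) + 78 = - \frac{S}{54} + 78 = 78 - \frac{S}{54}$)
$\frac{j{\left(p{\left(5 \right)} \right)} + Q{\left(91 \right)}}{43794 + 43334} = \frac{\left(78 - \frac{2 \cdot 5}{54}\right) + \left(42 + 91\right)}{43794 + 43334} = \frac{\left(78 - \frac{5}{27}\right) + 133}{87128} = \left(\left(78 - \frac{5}{27}\right) + 133\right) \frac{1}{87128} = \left(\frac{2101}{27} + 133\right) \frac{1}{87128} = \frac{5692}{27} \cdot \frac{1}{87128} = \frac{1423}{588114}$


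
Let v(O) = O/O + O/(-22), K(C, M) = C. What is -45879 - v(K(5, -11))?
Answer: -1009355/22 ≈ -45880.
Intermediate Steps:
v(O) = 1 - O/22 (v(O) = 1 + O*(-1/22) = 1 - O/22)
-45879 - v(K(5, -11)) = -45879 - (1 - 1/22*5) = -45879 - (1 - 5/22) = -45879 - 1*17/22 = -45879 - 17/22 = -1009355/22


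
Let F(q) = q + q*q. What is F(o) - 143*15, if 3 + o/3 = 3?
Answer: -2145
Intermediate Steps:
o = 0 (o = -9 + 3*3 = -9 + 9 = 0)
F(q) = q + q²
F(o) - 143*15 = 0*(1 + 0) - 143*15 = 0*1 - 2145 = 0 - 2145 = -2145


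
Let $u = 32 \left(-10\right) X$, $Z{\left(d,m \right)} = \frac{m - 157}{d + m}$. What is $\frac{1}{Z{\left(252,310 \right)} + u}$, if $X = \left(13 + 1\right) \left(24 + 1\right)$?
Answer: $- \frac{562}{62943847} \approx -8.9286 \cdot 10^{-6}$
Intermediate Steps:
$Z{\left(d,m \right)} = \frac{-157 + m}{d + m}$
$X = 350$ ($X = 14 \cdot 25 = 350$)
$u = -112000$ ($u = 32 \left(-10\right) 350 = \left(-320\right) 350 = -112000$)
$\frac{1}{Z{\left(252,310 \right)} + u} = \frac{1}{\frac{-157 + 310}{252 + 310} - 112000} = \frac{1}{\frac{1}{562} \cdot 153 - 112000} = \frac{1}{\frac{153}{562} - 112000} = \frac{1}{- \frac{62943847}{562}} = - \frac{562}{62943847}$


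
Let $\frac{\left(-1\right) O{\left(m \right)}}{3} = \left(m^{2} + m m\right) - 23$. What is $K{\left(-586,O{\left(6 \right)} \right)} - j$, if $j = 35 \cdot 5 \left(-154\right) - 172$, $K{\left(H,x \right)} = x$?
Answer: $26975$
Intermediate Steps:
$O{\left(m \right)} = 69 - 6 m^{2}$ ($O{\left(m \right)} = - 3 \left(\left(m^{2} + m m\right) - 23\right) = - 3 \left(\left(m^{2} + m^{2}\right) - 23\right) = - 3 \left(2 m^{2} - 23\right) = - 3 \left(-23 + 2 m^{2}\right) = 69 - 6 m^{2}$)
$j = -27122$ ($j = 175 \left(-154\right) - 172 = -26950 - 172 = -27122$)
$K{\left(-586,O{\left(6 \right)} \right)} - j = \left(69 - 6 \cdot 6^{2}\right) - -27122 = \left(69 - 216\right) + 27122 = -147 + 27122 = 26975$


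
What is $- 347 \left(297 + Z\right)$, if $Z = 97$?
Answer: $-136718$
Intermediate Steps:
$- 347 \left(297 + Z\right) = - 347 \left(297 + 97\right) = \left(-347\right) 394 = -136718$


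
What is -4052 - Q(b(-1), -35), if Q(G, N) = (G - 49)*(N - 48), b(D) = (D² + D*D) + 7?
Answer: -7372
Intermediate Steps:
b(D) = 7 + 2*D² (b(D) = (D² + D²) + 7 = 2*D² + 7 = 7 + 2*D²)
Q(G, N) = (-49 + G)*(-48 + N)
-4052 - Q(b(-1), -35) = -4052 - (2352 - 49*(-35) - 48*(7 + 2*(-1)²) + (7 + 2*(-1)²)*(-35)) = -4052 - (2352 + 1715 - 48*(7 + 2*1) + (7 + 2*1)*(-35)) = -4052 - (2352 + 1715 - 48*(7 + 2) + (7 + 2)*(-35)) = -4052 - (2352 + 1715 - 48*9 + 9*(-35)) = -4052 - (2352 + 1715 - 432 - 315) = -4052 - 1*3320 = -4052 - 3320 = -7372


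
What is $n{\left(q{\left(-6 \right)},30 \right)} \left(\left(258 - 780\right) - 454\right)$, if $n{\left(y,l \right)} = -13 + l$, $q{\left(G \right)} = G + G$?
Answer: $-16592$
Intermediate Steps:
$q{\left(G \right)} = 2 G$
$n{\left(q{\left(-6 \right)},30 \right)} \left(\left(258 - 780\right) - 454\right) = \left(-13 + 30\right) \left(\left(258 - 780\right) - 454\right) = 17 \left(\left(258 - 780\right) - 454\right) = 17 \left(-522 - 454\right) = 17 \left(-976\right) = -16592$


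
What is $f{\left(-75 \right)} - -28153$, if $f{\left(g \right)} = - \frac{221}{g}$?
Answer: $\frac{2111696}{75} \approx 28156.0$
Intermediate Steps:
$f{\left(-75 \right)} - -28153 = - \frac{221}{-75} - -28153 = \left(-221\right) \left(- \frac{1}{75}\right) + 28153 = \frac{221}{75} + 28153 = \frac{2111696}{75}$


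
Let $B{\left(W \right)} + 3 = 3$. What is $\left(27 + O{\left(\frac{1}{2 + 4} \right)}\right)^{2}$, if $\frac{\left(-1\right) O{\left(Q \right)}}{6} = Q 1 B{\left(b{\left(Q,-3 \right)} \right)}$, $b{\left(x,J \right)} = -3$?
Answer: $729$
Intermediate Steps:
$B{\left(W \right)} = 0$ ($B{\left(W \right)} = -3 + 3 = 0$)
$O{\left(Q \right)} = 0$ ($O{\left(Q \right)} = - 6 Q 1 \cdot 0 = - 6 Q 0 = \left(-6\right) 0 = 0$)
$\left(27 + O{\left(\frac{1}{2 + 4} \right)}\right)^{2} = \left(27 + 0\right)^{2} = 27^{2} = 729$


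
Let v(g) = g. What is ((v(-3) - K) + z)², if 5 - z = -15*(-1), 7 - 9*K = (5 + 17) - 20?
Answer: 14884/81 ≈ 183.75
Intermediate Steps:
K = 5/9 (K = 7/9 - ((5 + 17) - 20)/9 = 7/9 - (22 - 20)/9 = 7/9 - ⅑*2 = 7/9 - 2/9 = 5/9 ≈ 0.55556)
z = -10 (z = 5 - (-15)*(-1) = 5 - 1*15 = 5 - 15 = -10)
((v(-3) - K) + z)² = ((-3 - 1*5/9) - 10)² = ((-3 - 5/9) - 10)² = (-32/9 - 10)² = (-122/9)² = 14884/81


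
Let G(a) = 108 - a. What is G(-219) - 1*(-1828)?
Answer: 2155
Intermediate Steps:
G(-219) - 1*(-1828) = (108 - 1*(-219)) - 1*(-1828) = (108 + 219) + 1828 = 327 + 1828 = 2155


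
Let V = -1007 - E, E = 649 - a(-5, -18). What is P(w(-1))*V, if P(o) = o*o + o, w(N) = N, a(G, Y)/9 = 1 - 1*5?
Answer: 0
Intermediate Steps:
a(G, Y) = -36 (a(G, Y) = 9*(1 - 1*5) = 9*(1 - 5) = 9*(-4) = -36)
P(o) = o + o² (P(o) = o² + o = o + o²)
E = 685 (E = 649 - 1*(-36) = 649 + 36 = 685)
V = -1692 (V = -1007 - 1*685 = -1007 - 685 = -1692)
P(w(-1))*V = -(1 - 1)*(-1692) = -1*0*(-1692) = 0*(-1692) = 0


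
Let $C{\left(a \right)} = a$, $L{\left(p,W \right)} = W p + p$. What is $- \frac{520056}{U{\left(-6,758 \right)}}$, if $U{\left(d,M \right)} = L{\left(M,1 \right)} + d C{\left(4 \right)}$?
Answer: $- \frac{130014}{373} \approx -348.56$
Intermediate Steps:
$L{\left(p,W \right)} = p + W p$
$U{\left(d,M \right)} = 2 M + 4 d$ ($U{\left(d,M \right)} = M \left(1 + 1\right) + d 4 = M 2 + 4 d = 2 M + 4 d$)
$- \frac{520056}{U{\left(-6,758 \right)}} = - \frac{520056}{2 \cdot 758 + 4 \left(-6\right)} = - \frac{520056}{1516 - 24} = - \frac{520056}{1492} = \left(-520056\right) \frac{1}{1492} = - \frac{130014}{373}$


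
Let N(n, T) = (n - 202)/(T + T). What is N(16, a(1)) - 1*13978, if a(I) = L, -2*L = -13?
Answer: -181900/13 ≈ -13992.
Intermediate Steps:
L = 13/2 (L = -½*(-13) = 13/2 ≈ 6.5000)
a(I) = 13/2
N(n, T) = (-202 + n)/(2*T) (N(n, T) = (-202 + n)/((2*T)) = (-202 + n)*(1/(2*T)) = (-202 + n)/(2*T))
N(16, a(1)) - 1*13978 = (-202 + 16)/(2*(13/2)) - 1*13978 = (½)*(2/13)*(-186) - 13978 = -186/13 - 13978 = -181900/13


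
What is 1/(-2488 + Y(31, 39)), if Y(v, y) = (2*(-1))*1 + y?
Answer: -1/2451 ≈ -0.00040800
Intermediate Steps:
Y(v, y) = -2 + y (Y(v, y) = -2*1 + y = -2 + y)
1/(-2488 + Y(31, 39)) = 1/(-2488 + (-2 + 39)) = 1/(-2488 + 37) = 1/(-2451) = -1/2451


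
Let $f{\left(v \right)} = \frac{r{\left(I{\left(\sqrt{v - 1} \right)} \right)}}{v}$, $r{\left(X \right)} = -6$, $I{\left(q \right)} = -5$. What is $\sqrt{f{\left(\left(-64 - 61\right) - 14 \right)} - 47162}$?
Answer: $\frac{2 i \sqrt{227804042}}{139} \approx 217.17 i$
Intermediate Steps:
$f{\left(v \right)} = - \frac{6}{v}$
$\sqrt{f{\left(\left(-64 - 61\right) - 14 \right)} - 47162} = \sqrt{- \frac{6}{\left(-64 - 61\right) - 14} - 47162} = \sqrt{- \frac{6}{-125 - 14} - 47162} = \sqrt{- \frac{6}{-139} - 47162} = \sqrt{\left(-6\right) \left(- \frac{1}{139}\right) - 47162} = \sqrt{\frac{6}{139} - 47162} = \sqrt{- \frac{6555512}{139}} = \frac{2 i \sqrt{227804042}}{139}$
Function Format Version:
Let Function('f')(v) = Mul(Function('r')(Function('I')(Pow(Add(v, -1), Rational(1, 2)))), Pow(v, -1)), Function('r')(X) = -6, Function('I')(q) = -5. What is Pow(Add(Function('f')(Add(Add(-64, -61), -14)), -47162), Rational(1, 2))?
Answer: Mul(Rational(2, 139), I, Pow(227804042, Rational(1, 2))) ≈ Mul(217.17, I)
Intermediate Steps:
Function('f')(v) = Mul(-6, Pow(v, -1))
Pow(Add(Function('f')(Add(Add(-64, -61), -14)), -47162), Rational(1, 2)) = Pow(Add(Mul(-6, Pow(Add(Add(-64, -61), -14), -1)), -47162), Rational(1, 2)) = Pow(Add(Mul(-6, Pow(Add(-125, -14), -1)), -47162), Rational(1, 2)) = Pow(Add(Mul(-6, Pow(-139, -1)), -47162), Rational(1, 2)) = Pow(Add(Mul(-6, Rational(-1, 139)), -47162), Rational(1, 2)) = Pow(Add(Rational(6, 139), -47162), Rational(1, 2)) = Pow(Rational(-6555512, 139), Rational(1, 2)) = Mul(Rational(2, 139), I, Pow(227804042, Rational(1, 2)))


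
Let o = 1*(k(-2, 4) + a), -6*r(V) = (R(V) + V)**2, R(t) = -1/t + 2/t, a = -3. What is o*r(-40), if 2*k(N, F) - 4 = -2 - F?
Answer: 2563201/2400 ≈ 1068.0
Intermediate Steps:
k(N, F) = 1 - F/2 (k(N, F) = 2 + (-2 - F)/2 = 2 + (-1 - F/2) = 1 - F/2)
R(t) = 1/t
r(V) = -(V + 1/V)**2/6 (r(V) = -(1/V + V)**2/6 = -(V + 1/V)**2/6)
o = -4 (o = 1*((1 - 1/2*4) - 3) = 1*((1 - 2) - 3) = 1*(-1 - 3) = 1*(-4) = -4)
o*r(-40) = -(-2)*(1 + (-40)**2)**2/(3*(-40)**2) = -(-2)*(1 + 1600)**2/(3*1600) = -(-2)*1601**2/(3*1600) = -(-2)*2563201/(3*1600) = -4*(-2563201/9600) = 2563201/2400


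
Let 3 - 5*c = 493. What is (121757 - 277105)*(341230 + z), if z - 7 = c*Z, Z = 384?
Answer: -47164429540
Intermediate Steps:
c = -98 (c = ⅗ - ⅕*493 = ⅗ - 493/5 = -98)
z = -37625 (z = 7 - 98*384 = 7 - 37632 = -37625)
(121757 - 277105)*(341230 + z) = (121757 - 277105)*(341230 - 37625) = -155348*303605 = -47164429540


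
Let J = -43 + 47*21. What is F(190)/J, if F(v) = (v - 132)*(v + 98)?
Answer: 1044/59 ≈ 17.695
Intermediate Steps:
F(v) = (-132 + v)*(98 + v)
J = 944 (J = -43 + 987 = 944)
F(190)/J = (-12936 + 190² - 34*190)/944 = (-12936 + 36100 - 6460)*(1/944) = 16704*(1/944) = 1044/59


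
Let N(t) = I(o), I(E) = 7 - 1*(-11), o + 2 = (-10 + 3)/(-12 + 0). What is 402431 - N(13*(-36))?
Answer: 402413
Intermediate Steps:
o = -17/12 (o = -2 + (-10 + 3)/(-12 + 0) = -2 - 7/(-12) = -2 - 7*(-1/12) = -2 + 7/12 = -17/12 ≈ -1.4167)
I(E) = 18 (I(E) = 7 + 11 = 18)
N(t) = 18
402431 - N(13*(-36)) = 402431 - 1*18 = 402431 - 18 = 402413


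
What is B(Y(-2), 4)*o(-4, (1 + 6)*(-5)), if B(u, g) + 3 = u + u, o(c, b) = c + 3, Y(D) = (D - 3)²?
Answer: -47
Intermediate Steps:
Y(D) = (-3 + D)²
o(c, b) = 3 + c
B(u, g) = -3 + 2*u (B(u, g) = -3 + (u + u) = -3 + 2*u)
B(Y(-2), 4)*o(-4, (1 + 6)*(-5)) = (-3 + 2*(-3 - 2)²)*(3 - 4) = (-3 + 2*(-5)²)*(-1) = (-3 + 2*25)*(-1) = (-3 + 50)*(-1) = 47*(-1) = -47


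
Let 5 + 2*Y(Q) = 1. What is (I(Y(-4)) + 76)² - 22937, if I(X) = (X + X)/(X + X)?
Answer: -17008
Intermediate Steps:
Y(Q) = -2 (Y(Q) = -5/2 + (½)*1 = -5/2 + ½ = -2)
I(X) = 1 (I(X) = (2*X)/((2*X)) = (2*X)*(1/(2*X)) = 1)
(I(Y(-4)) + 76)² - 22937 = (1 + 76)² - 22937 = 77² - 22937 = 5929 - 22937 = -17008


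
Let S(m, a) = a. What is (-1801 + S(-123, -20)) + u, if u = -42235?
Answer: -44056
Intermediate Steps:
(-1801 + S(-123, -20)) + u = (-1801 - 20) - 42235 = -1821 - 42235 = -44056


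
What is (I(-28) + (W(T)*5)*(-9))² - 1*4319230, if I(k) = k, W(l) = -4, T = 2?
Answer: -4296126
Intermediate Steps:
(I(-28) + (W(T)*5)*(-9))² - 1*4319230 = (-28 - 4*5*(-9))² - 1*4319230 = (-28 - 20*(-9))² - 4319230 = (-28 + 180)² - 4319230 = 152² - 4319230 = 23104 - 4319230 = -4296126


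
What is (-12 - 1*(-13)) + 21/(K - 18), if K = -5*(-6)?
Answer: 11/4 ≈ 2.7500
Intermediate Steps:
K = 30
(-12 - 1*(-13)) + 21/(K - 18) = (-12 - 1*(-13)) + 21/(30 - 18) = (-12 + 13) + 21/12 = 1 + 21*(1/12) = 1 + 7/4 = 11/4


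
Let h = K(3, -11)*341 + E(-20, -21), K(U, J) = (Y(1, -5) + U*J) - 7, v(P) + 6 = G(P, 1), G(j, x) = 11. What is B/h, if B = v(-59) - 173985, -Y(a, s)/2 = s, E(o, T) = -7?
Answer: 173980/10237 ≈ 16.995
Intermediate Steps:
Y(a, s) = -2*s
v(P) = 5 (v(P) = -6 + 11 = 5)
K(U, J) = 3 + J*U (K(U, J) = (-2*(-5) + U*J) - 7 = (10 + J*U) - 7 = 3 + J*U)
h = -10237 (h = (3 - 11*3)*341 - 7 = (3 - 33)*341 - 7 = -30*341 - 7 = -10230 - 7 = -10237)
B = -173980 (B = 5 - 173985 = -173980)
B/h = -173980/(-10237) = -173980*(-1/10237) = 173980/10237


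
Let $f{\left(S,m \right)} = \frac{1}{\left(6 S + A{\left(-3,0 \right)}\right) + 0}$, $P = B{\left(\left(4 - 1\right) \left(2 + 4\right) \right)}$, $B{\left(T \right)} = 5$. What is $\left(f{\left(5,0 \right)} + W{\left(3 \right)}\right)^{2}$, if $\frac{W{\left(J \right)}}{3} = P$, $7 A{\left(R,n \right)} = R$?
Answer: $\frac{9684544}{42849} \approx 226.02$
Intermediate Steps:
$A{\left(R,n \right)} = \frac{R}{7}$
$P = 5$
$f{\left(S,m \right)} = \frac{1}{- \frac{3}{7} + 6 S}$ ($f{\left(S,m \right)} = \frac{1}{\left(6 S + \frac{1}{7} \left(-3\right)\right) + 0} = \frac{1}{\left(6 S - \frac{3}{7}\right) + 0} = \frac{1}{\left(- \frac{3}{7} + 6 S\right) + 0} = \frac{1}{- \frac{3}{7} + 6 S}$)
$W{\left(J \right)} = 15$ ($W{\left(J \right)} = 3 \cdot 5 = 15$)
$\left(f{\left(5,0 \right)} + W{\left(3 \right)}\right)^{2} = \left(\frac{7}{3 \left(-1 + 14 \cdot 5\right)} + 15\right)^{2} = \left(\frac{7}{3 \left(-1 + 70\right)} + 15\right)^{2} = \left(\frac{7}{3 \cdot 69} + 15\right)^{2} = \left(\frac{7}{3} \cdot \frac{1}{69} + 15\right)^{2} = \left(\frac{7}{207} + 15\right)^{2} = \left(\frac{3112}{207}\right)^{2} = \frac{9684544}{42849}$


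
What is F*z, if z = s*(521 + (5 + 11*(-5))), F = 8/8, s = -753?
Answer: -354663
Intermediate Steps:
F = 1 (F = 8*(⅛) = 1)
z = -354663 (z = -753*(521 + (5 + 11*(-5))) = -753*(521 + (5 - 55)) = -753*(521 - 50) = -753*471 = -354663)
F*z = 1*(-354663) = -354663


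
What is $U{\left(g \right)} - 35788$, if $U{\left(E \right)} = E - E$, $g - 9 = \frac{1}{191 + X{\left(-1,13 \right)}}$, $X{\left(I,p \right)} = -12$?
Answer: $-35788$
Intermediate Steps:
$g = \frac{1612}{179}$ ($g = 9 + \frac{1}{191 - 12} = 9 + \frac{1}{179} = \frac{1612}{179} \approx 9.0056$)
$U{\left(E \right)} = 0$
$U{\left(g \right)} - 35788 = 0 - 35788 = -35788$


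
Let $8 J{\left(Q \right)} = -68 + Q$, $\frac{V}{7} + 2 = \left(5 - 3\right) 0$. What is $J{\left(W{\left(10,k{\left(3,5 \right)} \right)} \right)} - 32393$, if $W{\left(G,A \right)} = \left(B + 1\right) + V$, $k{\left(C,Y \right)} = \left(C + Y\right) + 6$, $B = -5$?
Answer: $- \frac{129615}{4} \approx -32404.0$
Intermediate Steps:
$k{\left(C,Y \right)} = 6 + C + Y$
$V = -14$ ($V = -14 + 7 \left(5 - 3\right) 0 = -14 + 7 \cdot 2 \cdot 0 = -14 + 7 \cdot 0 = -14 + 0 = -14$)
$W{\left(G,A \right)} = -18$ ($W{\left(G,A \right)} = \left(-5 + 1\right) - 14 = -4 - 14 = -18$)
$J{\left(Q \right)} = - \frac{17}{2} + \frac{Q}{8}$ ($J{\left(Q \right)} = \frac{-68 + Q}{8} = - \frac{17}{2} + \frac{Q}{8}$)
$J{\left(W{\left(10,k{\left(3,5 \right)} \right)} \right)} - 32393 = \left(- \frac{17}{2} + \frac{1}{8} \left(-18\right)\right) - 32393 = \left(- \frac{17}{2} - \frac{9}{4}\right) - 32393 = - \frac{43}{4} - 32393 = - \frac{129615}{4}$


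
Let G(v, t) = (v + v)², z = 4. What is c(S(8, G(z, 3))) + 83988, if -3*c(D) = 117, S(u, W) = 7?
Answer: 83949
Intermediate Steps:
G(v, t) = 4*v² (G(v, t) = (2*v)² = 4*v²)
c(D) = -39 (c(D) = -⅓*117 = -39)
c(S(8, G(z, 3))) + 83988 = -39 + 83988 = 83949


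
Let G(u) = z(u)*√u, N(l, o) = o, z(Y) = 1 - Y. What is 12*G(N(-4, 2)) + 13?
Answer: 13 - 12*√2 ≈ -3.9706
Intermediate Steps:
G(u) = √u*(1 - u) (G(u) = (1 - u)*√u = √u*(1 - u))
12*G(N(-4, 2)) + 13 = 12*(√2*(1 - 1*2)) + 13 = 12*(√2*(1 - 2)) + 13 = 12*(√2*(-1)) + 13 = 12*(-√2) + 13 = -12*√2 + 13 = 13 - 12*√2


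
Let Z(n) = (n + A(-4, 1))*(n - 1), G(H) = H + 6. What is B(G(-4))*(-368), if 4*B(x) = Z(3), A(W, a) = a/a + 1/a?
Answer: -920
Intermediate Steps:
A(W, a) = 1 + 1/a
G(H) = 6 + H
Z(n) = (-1 + n)*(2 + n) (Z(n) = (n + (1 + 1)/1)*(n - 1) = (n + 1*2)*(-1 + n) = (n + 2)*(-1 + n) = (2 + n)*(-1 + n) = (-1 + n)*(2 + n))
B(x) = 5/2 (B(x) = (-2 + 3 + 3²)/4 = (-2 + 3 + 9)/4 = (¼)*10 = 5/2)
B(G(-4))*(-368) = (5/2)*(-368) = -920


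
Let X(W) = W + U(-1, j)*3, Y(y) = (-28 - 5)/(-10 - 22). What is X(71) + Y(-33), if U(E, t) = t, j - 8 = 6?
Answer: 3649/32 ≈ 114.03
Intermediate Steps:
j = 14 (j = 8 + 6 = 14)
Y(y) = 33/32 (Y(y) = -33/(-32) = -33*(-1/32) = 33/32)
X(W) = 42 + W (X(W) = W + 14*3 = W + 42 = 42 + W)
X(71) + Y(-33) = (42 + 71) + 33/32 = 113 + 33/32 = 3649/32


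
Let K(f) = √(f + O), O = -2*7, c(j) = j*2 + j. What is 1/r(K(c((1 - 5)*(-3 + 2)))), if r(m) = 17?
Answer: 1/17 ≈ 0.058824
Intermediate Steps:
c(j) = 3*j (c(j) = 2*j + j = 3*j)
O = -14
K(f) = √(-14 + f) (K(f) = √(f - 14) = √(-14 + f))
1/r(K(c((1 - 5)*(-3 + 2)))) = 1/17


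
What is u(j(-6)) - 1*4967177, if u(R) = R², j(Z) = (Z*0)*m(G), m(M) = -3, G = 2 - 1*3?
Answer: -4967177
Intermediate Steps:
G = -1 (G = 2 - 3 = -1)
j(Z) = 0 (j(Z) = (Z*0)*(-3) = 0*(-3) = 0)
u(j(-6)) - 1*4967177 = 0² - 1*4967177 = 0 - 4967177 = -4967177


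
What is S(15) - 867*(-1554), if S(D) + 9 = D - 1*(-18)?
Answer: 1347342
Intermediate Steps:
S(D) = 9 + D (S(D) = -9 + (D - 1*(-18)) = -9 + (D + 18) = -9 + (18 + D) = 9 + D)
S(15) - 867*(-1554) = (9 + 15) - 867*(-1554) = 24 + 1347318 = 1347342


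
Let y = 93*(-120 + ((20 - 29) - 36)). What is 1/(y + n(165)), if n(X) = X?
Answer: -1/15180 ≈ -6.5876e-5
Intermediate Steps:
y = -15345 (y = 93*(-120 + (-9 - 36)) = 93*(-120 - 45) = 93*(-165) = -15345)
1/(y + n(165)) = 1/(-15345 + 165) = 1/(-15180) = -1/15180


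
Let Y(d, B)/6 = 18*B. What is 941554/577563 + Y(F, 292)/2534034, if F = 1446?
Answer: 400690645934/243927379857 ≈ 1.6427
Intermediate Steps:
Y(d, B) = 108*B (Y(d, B) = 6*(18*B) = 108*B)
941554/577563 + Y(F, 292)/2534034 = 941554/577563 + (108*292)/2534034 = 941554*(1/577563) + 31536*(1/2534034) = 941554/577563 + 5256/422339 = 400690645934/243927379857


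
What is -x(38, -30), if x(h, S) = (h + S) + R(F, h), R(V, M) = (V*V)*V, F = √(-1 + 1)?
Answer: -8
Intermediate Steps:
F = 0 (F = √0 = 0)
R(V, M) = V³ (R(V, M) = V²*V = V³)
x(h, S) = S + h (x(h, S) = (h + S) + 0³ = (S + h) + 0 = S + h)
-x(38, -30) = -(-30 + 38) = -1*8 = -8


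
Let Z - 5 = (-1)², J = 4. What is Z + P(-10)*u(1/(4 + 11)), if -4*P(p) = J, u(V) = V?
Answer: 89/15 ≈ 5.9333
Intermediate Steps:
P(p) = -1 (P(p) = -¼*4 = -1)
Z = 6 (Z = 5 + (-1)² = 5 + 1 = 6)
Z + P(-10)*u(1/(4 + 11)) = 6 - 1/(4 + 11) = 6 - 1/15 = 89/15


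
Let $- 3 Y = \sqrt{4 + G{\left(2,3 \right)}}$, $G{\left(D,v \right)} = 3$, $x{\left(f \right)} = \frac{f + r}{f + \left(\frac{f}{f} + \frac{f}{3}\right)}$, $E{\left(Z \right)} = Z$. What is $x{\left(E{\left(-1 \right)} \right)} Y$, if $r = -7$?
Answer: $- 8 \sqrt{7} \approx -21.166$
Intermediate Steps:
$x{\left(f \right)} = \frac{-7 + f}{1 + \frac{4 f}{3}}$ ($x{\left(f \right)} = \frac{f - 7}{f + \left(\frac{f}{f} + \frac{f}{3}\right)} = \frac{-7 + f}{f + \left(1 + f \frac{1}{3}\right)} = \frac{-7 + f}{f + \left(1 + \frac{f}{3}\right)} = \frac{-7 + f}{1 + \frac{4 f}{3}}$)
$Y = - \frac{\sqrt{7}}{3}$ ($Y = - \frac{\sqrt{4 + 3}}{3} = - \frac{\sqrt{7}}{3} \approx -0.88192$)
$x{\left(E{\left(-1 \right)} \right)} Y = \frac{3 \left(-7 - 1\right)}{3 + 4 \left(-1\right)} \left(- \frac{\sqrt{7}}{3}\right) = 3 \frac{1}{3 - 4} \left(-8\right) \left(- \frac{\sqrt{7}}{3}\right) = 3 \frac{1}{-1} \left(-8\right) \left(- \frac{\sqrt{7}}{3}\right) = 3 \left(-1\right) \left(-8\right) \left(- \frac{\sqrt{7}}{3}\right) = 24 \left(- \frac{\sqrt{7}}{3}\right) = - 8 \sqrt{7}$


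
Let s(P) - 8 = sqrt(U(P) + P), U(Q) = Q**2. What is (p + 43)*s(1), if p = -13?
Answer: 240 + 30*sqrt(2) ≈ 282.43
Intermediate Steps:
s(P) = 8 + sqrt(P + P**2) (s(P) = 8 + sqrt(P**2 + P) = 8 + sqrt(P + P**2))
(p + 43)*s(1) = (-13 + 43)*(8 + sqrt(1*(1 + 1))) = 30*(8 + sqrt(1*2)) = 30*(8 + sqrt(2)) = 240 + 30*sqrt(2)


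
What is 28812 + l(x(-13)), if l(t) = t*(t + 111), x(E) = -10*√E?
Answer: 27512 - 1110*I*√13 ≈ 27512.0 - 4002.2*I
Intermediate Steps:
l(t) = t*(111 + t)
28812 + l(x(-13)) = 28812 + (-10*I*√13)*(111 - 10*I*√13) = 28812 - 10*I*√13*(111 - 10*I*√13)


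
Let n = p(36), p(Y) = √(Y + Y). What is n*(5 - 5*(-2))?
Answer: 90*√2 ≈ 127.28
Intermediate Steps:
p(Y) = √2*√Y (p(Y) = √(2*Y) = √2*√Y)
n = 6*√2 (n = √2*√36 = √2*6 = 6*√2 ≈ 8.4853)
n*(5 - 5*(-2)) = (6*√2)*(5 - 5*(-2)) = (6*√2)*(5 + 10) = (6*√2)*15 = 90*√2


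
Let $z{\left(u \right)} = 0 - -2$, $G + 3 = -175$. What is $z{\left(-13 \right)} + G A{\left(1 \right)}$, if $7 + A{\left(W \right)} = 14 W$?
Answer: $-1244$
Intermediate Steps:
$G = -178$ ($G = -3 - 175 = -178$)
$z{\left(u \right)} = 2$ ($z{\left(u \right)} = 0 + 2 = 2$)
$A{\left(W \right)} = -7 + 14 W$
$z{\left(-13 \right)} + G A{\left(1 \right)} = 2 - 178 \left(-7 + 14 \cdot 1\right) = 2 - 178 \left(-7 + 14\right) = 2 - 1246 = -1244$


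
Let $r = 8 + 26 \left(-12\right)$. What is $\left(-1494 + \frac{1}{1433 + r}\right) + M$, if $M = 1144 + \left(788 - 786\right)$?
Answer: $- \frac{392891}{1129} \approx -348.0$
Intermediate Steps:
$r = -304$ ($r = 8 - 312 = -304$)
$M = 1146$ ($M = 1144 + \left(788 - 786\right) = 1144 + 2 = 1146$)
$\left(-1494 + \frac{1}{1433 + r}\right) + M = \left(-1494 + \frac{1}{1433 - 304}\right) + 1146 = \left(-1494 + \frac{1}{1129}\right) + 1146 = - \frac{1686725}{1129} + 1146 = - \frac{392891}{1129}$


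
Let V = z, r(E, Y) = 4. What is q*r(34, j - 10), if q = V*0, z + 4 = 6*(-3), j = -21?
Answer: 0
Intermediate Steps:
z = -22 (z = -4 + 6*(-3) = -4 - 18 = -22)
V = -22
q = 0 (q = -22*0 = 0)
q*r(34, j - 10) = 0*4 = 0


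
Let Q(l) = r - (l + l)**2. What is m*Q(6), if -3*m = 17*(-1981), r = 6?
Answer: -1549142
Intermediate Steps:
m = 33677/3 (m = -17*(-1981)/3 = -1/3*(-33677) = 33677/3 ≈ 11226.)
Q(l) = 6 - 4*l**2 (Q(l) = 6 - (l + l)**2 = 6 - (2*l)**2 = 6 - 4*l**2)
m*Q(6) = 33677*(6 - 4*6**2)/3 = 33677*(6 - 4*36)/3 = 33677*(6 - 144)/3 = (33677/3)*(-138) = -1549142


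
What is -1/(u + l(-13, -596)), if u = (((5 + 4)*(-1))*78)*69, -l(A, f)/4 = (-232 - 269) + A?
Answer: 1/46382 ≈ 2.1560e-5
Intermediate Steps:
l(A, f) = 2004 - 4*A (l(A, f) = -4*((-232 - 269) + A) = -4*(-501 + A) = 2004 - 4*A)
u = -48438 (u = ((9*(-1))*78)*69 = -9*78*69 = -702*69 = -48438)
-1/(u + l(-13, -596)) = -1/(-48438 + (2004 - 4*(-13))) = -1/(-48438 + (2004 + 52)) = -1/(-48438 + 2056) = -1/(-46382) = -1*(-1/46382) = 1/46382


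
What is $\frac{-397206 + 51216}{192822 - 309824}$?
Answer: $\frac{9105}{3079} \approx 2.9571$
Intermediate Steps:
$\frac{-397206 + 51216}{192822 - 309824} = - \frac{345990}{-117002} = \left(-345990\right) \left(- \frac{1}{117002}\right) = \frac{9105}{3079}$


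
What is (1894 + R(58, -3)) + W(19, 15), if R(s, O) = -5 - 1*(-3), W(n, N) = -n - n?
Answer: 1854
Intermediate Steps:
W(n, N) = -2*n
R(s, O) = -2 (R(s, O) = -5 + 3 = -2)
(1894 + R(58, -3)) + W(19, 15) = (1894 - 2) - 2*19 = 1892 - 38 = 1854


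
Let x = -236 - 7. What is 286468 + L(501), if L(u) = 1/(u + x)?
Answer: 73908745/258 ≈ 2.8647e+5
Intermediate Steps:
x = -243
L(u) = 1/(-243 + u) (L(u) = 1/(u - 243) = 1/(-243 + u))
286468 + L(501) = 286468 + 1/(-243 + 501) = 286468 + 1/258 = 73908745/258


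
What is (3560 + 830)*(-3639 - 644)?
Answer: -18802370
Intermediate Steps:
(3560 + 830)*(-3639 - 644) = 4390*(-4283) = -18802370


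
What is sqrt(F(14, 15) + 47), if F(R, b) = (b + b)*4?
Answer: sqrt(167) ≈ 12.923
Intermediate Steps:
F(R, b) = 8*b (F(R, b) = (2*b)*4 = 8*b)
sqrt(F(14, 15) + 47) = sqrt(8*15 + 47) = sqrt(120 + 47) = sqrt(167)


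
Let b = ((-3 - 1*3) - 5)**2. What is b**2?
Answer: 14641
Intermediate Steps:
b = 121 (b = ((-3 - 3) - 5)**2 = (-6 - 5)**2 = (-11)**2 = 121)
b**2 = 121**2 = 14641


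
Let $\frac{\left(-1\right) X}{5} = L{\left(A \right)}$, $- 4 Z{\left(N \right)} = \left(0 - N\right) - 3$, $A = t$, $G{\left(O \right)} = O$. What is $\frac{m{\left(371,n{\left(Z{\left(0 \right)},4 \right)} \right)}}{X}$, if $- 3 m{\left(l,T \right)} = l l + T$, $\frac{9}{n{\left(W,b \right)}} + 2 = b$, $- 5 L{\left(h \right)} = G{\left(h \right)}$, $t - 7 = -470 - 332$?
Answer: $\frac{275291}{4770} \approx 57.713$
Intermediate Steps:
$t = -795$ ($t = 7 - 802 = -795$)
$A = -795$
$Z{\left(N \right)} = \frac{3}{4} + \frac{N}{4}$ ($Z{\left(N \right)} = - \frac{\left(0 - N\right) - 3}{4} = - \frac{- N - 3}{4} = - \frac{-3 - N}{4} = \frac{3}{4} + \frac{N}{4}$)
$L{\left(h \right)} = - \frac{h}{5}$
$n{\left(W,b \right)} = \frac{9}{-2 + b}$
$X = -795$ ($X = - 5 \left(\left(- \frac{1}{5}\right) \left(-795\right)\right) = \left(-5\right) 159 = -795$)
$m{\left(l,T \right)} = - \frac{T}{3} - \frac{l^{2}}{3}$ ($m{\left(l,T \right)} = - \frac{l l + T}{3} = - \frac{l^{2} + T}{3} = - \frac{T + l^{2}}{3} = - \frac{T}{3} - \frac{l^{2}}{3}$)
$\frac{m{\left(371,n{\left(Z{\left(0 \right)},4 \right)} \right)}}{X} = \frac{- \frac{9 \frac{1}{-2 + 4}}{3} - \frac{371^{2}}{3}}{-795} = \left(- \frac{9 \cdot \frac{1}{2}}{3} - \frac{137641}{3}\right) \left(- \frac{1}{795}\right) = \left(\left(- \frac{1}{3}\right) \frac{9}{2} - \frac{137641}{3}\right) \left(- \frac{1}{795}\right) = \left(- \frac{3}{2} - \frac{137641}{3}\right) \left(- \frac{1}{795}\right) = \left(- \frac{275291}{6}\right) \left(- \frac{1}{795}\right) = \frac{275291}{4770}$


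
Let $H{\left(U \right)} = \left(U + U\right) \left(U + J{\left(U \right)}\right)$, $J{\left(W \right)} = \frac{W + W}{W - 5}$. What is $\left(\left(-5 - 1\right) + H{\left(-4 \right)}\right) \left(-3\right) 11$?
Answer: $- \frac{1870}{3} \approx -623.33$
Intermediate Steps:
$J{\left(W \right)} = \frac{2 W}{-5 + W}$
$H{\left(U \right)} = 2 U \left(U + \frac{2 U}{-5 + U}\right)$ ($H{\left(U \right)} = \left(U + U\right) \left(U + \frac{2 U}{-5 + U}\right) = 2 U \left(U + \frac{2 U}{-5 + U}\right)$)
$\left(\left(-5 - 1\right) + H{\left(-4 \right)}\right) \left(-3\right) 11 = \left(\left(-5 - 1\right) + \frac{2 \left(-4\right)^{2} \left(-3 - 4\right)}{-5 - 4}\right) \left(-3\right) 11 = \left(-6 + 2 \cdot 16 \frac{1}{-9} \left(-7\right)\right) \left(-3\right) 11 = \left(-6 + 2 \cdot 16 \left(- \frac{1}{9}\right) \left(-7\right)\right) \left(-3\right) 11 = \left(-6 + \frac{224}{9}\right) \left(-3\right) 11 = \frac{170}{9} \left(-3\right) 11 = \left(- \frac{170}{3}\right) 11 = - \frac{1870}{3}$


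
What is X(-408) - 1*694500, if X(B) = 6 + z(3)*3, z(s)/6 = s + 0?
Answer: -694440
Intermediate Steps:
z(s) = 6*s (z(s) = 6*(s + 0) = 6*s)
X(B) = 60 (X(B) = 6 + (6*3)*3 = 6 + 18*3 = 6 + 54 = 60)
X(-408) - 1*694500 = 60 - 1*694500 = 60 - 694500 = -694440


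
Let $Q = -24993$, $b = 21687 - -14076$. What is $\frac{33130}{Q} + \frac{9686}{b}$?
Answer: $- \frac{314248664}{297941553} \approx -1.0547$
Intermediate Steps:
$b = 35763$ ($b = 21687 + 14076 = 35763$)
$\frac{33130}{Q} + \frac{9686}{b} = \frac{33130}{-24993} + \frac{9686}{35763} = 33130 \left(- \frac{1}{24993}\right) + 9686 \cdot \frac{1}{35763} = - \frac{33130}{24993} + \frac{9686}{35763} = - \frac{314248664}{297941553}$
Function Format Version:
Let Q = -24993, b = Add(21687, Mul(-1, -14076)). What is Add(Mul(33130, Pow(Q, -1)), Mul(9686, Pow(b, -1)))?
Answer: Rational(-314248664, 297941553) ≈ -1.0547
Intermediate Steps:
b = 35763 (b = Add(21687, 14076) = 35763)
Add(Mul(33130, Pow(Q, -1)), Mul(9686, Pow(b, -1))) = Add(Mul(33130, Pow(-24993, -1)), Mul(9686, Pow(35763, -1))) = Add(Mul(33130, Rational(-1, 24993)), Mul(9686, Rational(1, 35763))) = Add(Rational(-33130, 24993), Rational(9686, 35763)) = Rational(-314248664, 297941553)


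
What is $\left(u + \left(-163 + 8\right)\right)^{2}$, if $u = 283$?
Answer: $16384$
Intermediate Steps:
$\left(u + \left(-163 + 8\right)\right)^{2} = \left(283 + \left(-163 + 8\right)\right)^{2} = \left(283 - 155\right)^{2} = 128^{2} = 16384$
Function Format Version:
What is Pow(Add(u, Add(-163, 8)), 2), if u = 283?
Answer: 16384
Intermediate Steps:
Pow(Add(u, Add(-163, 8)), 2) = Pow(Add(283, Add(-163, 8)), 2) = Pow(Add(283, -155), 2) = Pow(128, 2) = 16384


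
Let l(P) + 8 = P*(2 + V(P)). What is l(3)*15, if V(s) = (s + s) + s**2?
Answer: 645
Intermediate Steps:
V(s) = s**2 + 2*s (V(s) = 2*s + s**2 = s**2 + 2*s)
l(P) = -8 + P*(2 + P*(2 + P))
l(3)*15 = (-8 + 2*3 + 3**2*(2 + 3))*15 = (-8 + 6 + 9*5)*15 = (-8 + 6 + 45)*15 = 43*15 = 645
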